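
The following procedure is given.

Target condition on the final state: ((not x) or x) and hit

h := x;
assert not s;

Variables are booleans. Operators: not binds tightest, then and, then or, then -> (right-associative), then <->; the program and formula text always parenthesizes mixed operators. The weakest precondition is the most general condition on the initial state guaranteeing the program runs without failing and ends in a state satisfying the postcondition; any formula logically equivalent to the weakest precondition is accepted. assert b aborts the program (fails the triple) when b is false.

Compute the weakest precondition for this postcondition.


Working backward. After the program, the postcondition ((not x) or x) and hit must hold; in canonical form it is hit.
Before assert not s: (not s) and hit
Before h := x: (not s) and hit
Answer: WP = (not s) and hit


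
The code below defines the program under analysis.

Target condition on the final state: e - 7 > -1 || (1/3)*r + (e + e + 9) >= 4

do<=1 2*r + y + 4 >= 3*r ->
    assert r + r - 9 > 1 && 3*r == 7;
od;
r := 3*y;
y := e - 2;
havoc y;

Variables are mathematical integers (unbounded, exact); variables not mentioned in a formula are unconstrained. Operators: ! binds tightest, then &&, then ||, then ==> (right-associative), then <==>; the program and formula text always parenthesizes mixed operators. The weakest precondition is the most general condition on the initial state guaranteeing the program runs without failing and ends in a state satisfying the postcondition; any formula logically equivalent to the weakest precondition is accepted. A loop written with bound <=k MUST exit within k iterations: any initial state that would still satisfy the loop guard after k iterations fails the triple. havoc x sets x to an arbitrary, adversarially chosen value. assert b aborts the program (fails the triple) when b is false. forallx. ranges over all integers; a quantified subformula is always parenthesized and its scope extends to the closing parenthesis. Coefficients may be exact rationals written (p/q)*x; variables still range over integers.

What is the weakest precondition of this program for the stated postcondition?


Working backward. After the program, the postcondition e - 7 > -1 || (1/3)*r + (e + e + 9) >= 4 must hold; in canonical form it is e > 6 || 2*e + (1/3)*r >= -5.
Before havoc y: e > 6 || 2*e + (1/3)*r >= -5
Before y := e - 2: e > 6 || 2*e + (1/3)*r >= -5
Before r := 3*y: e > 6 || 2*e + y >= -5
Before the loop (bound <=1), unroll the exhaustion recursion (WP_0 = exit-now case; WP_j = one more guarded iteration, up to j = 1):
  WP_0: (!(y >= r - 4)) && (e > 6 || 2*e + y >= -5)
  WP_1: (y >= r - 4 ==> (2*r > 10 && 3*r == 7 && (!(y >= r - 4)) && (e > 6 || 2*e + y >= -5))) && ((!(y >= r - 4)) ==> (e > 6 || 2*e + y >= -5))
So before the loop: (y >= r - 4 ==> (2*r > 10 && 3*r == 7 && (!(y >= r - 4)) && (e > 6 || 2*e + y >= -5))) && ((!(y >= r - 4)) ==> (e > 6 || 2*e + y >= -5))
Answer: WP = (y >= r - 4 ==> (2*r > 10 && 3*r == 7 && (!(y >= r - 4)) && (e > 6 || 2*e + y >= -5))) && ((!(y >= r - 4)) ==> (e > 6 || 2*e + y >= -5))


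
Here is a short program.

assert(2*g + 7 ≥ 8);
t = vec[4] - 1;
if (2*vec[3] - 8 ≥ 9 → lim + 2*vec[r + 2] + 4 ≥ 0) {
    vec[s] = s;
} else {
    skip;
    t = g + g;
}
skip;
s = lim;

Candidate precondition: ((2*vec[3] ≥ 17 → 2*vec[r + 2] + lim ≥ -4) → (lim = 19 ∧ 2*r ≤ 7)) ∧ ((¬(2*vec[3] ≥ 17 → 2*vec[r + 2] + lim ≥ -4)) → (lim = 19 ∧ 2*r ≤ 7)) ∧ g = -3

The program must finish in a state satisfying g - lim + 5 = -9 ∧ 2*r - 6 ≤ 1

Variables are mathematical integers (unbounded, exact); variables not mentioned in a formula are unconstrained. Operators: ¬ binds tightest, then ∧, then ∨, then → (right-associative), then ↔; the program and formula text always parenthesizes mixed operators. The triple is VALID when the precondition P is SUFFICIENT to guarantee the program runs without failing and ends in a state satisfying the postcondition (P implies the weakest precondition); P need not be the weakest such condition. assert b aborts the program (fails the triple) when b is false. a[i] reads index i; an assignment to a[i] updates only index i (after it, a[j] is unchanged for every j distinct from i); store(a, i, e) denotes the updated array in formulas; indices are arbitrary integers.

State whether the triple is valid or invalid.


Working backward. After the program, the postcondition g - lim + 5 = -9 ∧ 2*r - 6 ≤ 1 must hold; in canonical form it is g = lim - 14 ∧ 2*r ≤ 7.
Before s := lim: g = lim - 14 ∧ 2*r ≤ 7
Before skip: g = lim - 14 ∧ 2*r ≤ 7
Then branch requires g = lim - 14 ∧ 2*r ≤ 7; else branch requires g = lim - 14 ∧ 2*r ≤ 7.
Before the if: ((2*vec[3] ≥ 17 → 2*vec[r + 2] + lim ≥ -4) → (g = lim - 14 ∧ 2*r ≤ 7)) ∧ ((¬(2*vec[3] ≥ 17 → 2*vec[r + 2] + lim ≥ -4)) → (g = lim - 14 ∧ 2*r ≤ 7))
Before t := vec[4] - 1: ((2*vec[3] ≥ 17 → 2*vec[r + 2] + lim ≥ -4) → (g = lim - 14 ∧ 2*r ≤ 7)) ∧ ((¬(2*vec[3] ≥ 17 → 2*vec[r + 2] + lim ≥ -4)) → (g = lim - 14 ∧ 2*r ≤ 7))
Before assert 2*g + 7 ≥ 8: 2*g ≥ 1 ∧ ((2*vec[3] ≥ 17 → 2*vec[r + 2] + lim ≥ -4) → (g = lim - 14 ∧ 2*r ≤ 7)) ∧ ((¬(2*vec[3] ≥ 17 → 2*vec[r + 2] + lim ≥ -4)) → (g = lim - 14 ∧ 2*r ≤ 7))
The weakest precondition is 2*g ≥ 1 ∧ ((2*vec[3] ≥ 17 → 2*vec[r + 2] + lim ≥ -4) → (g = lim - 14 ∧ 2*r ≤ 7)) ∧ ((¬(2*vec[3] ≥ 17 → 2*vec[r + 2] + lim ≥ -4)) → (g = lim - 14 ∧ 2*r ≤ 7)).
Check whether ((2*vec[3] ≥ 17 → 2*vec[r + 2] + lim ≥ -4) → (lim = 19 ∧ 2*r ≤ 7)) ∧ ((¬(2*vec[3] ≥ 17 → 2*vec[r + 2] + lim ≥ -4)) → (lim = 19 ∧ 2*r ≤ 7)) ∧ g = -3 implies it.
Countermodel: at the initial state g = -3, lim = 19, r = 0, vec = {[2] = 0, [3] = 0, elsewhere 0}, the precondition holds but the weakest precondition fails.
Answer: invalid


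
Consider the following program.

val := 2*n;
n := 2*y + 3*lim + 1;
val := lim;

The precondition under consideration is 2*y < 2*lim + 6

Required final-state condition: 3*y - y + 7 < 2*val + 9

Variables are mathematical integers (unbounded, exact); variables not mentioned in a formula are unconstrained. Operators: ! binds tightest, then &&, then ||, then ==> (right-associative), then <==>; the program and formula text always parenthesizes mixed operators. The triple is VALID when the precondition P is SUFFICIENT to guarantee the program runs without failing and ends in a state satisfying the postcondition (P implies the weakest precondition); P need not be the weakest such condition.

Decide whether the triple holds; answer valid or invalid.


Working backward. After the program, the postcondition 3*y - y + 7 < 2*val + 9 must hold; in canonical form it is 2*y < 2*val + 2.
Before val := lim: 2*y < 2*lim + 2
Before n := 2*y + 3*lim + 1: 2*y < 2*lim + 2
Before val := 2*n: 2*y < 2*lim + 2
The weakest precondition is 2*y < 2*lim + 2.
Check whether 2*y < 2*lim + 6 implies it.
Countermodel: at the initial state lim = 0, y = 1, the precondition holds but the weakest precondition fails.
Answer: invalid


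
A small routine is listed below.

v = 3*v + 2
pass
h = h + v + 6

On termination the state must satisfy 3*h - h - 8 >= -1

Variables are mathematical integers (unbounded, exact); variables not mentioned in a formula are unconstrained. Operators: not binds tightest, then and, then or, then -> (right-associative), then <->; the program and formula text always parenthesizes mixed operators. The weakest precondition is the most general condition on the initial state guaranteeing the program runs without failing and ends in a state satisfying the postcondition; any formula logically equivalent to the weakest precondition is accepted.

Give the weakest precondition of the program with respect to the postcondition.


Working backward. After the program, the postcondition 3*h - h - 8 >= -1 must hold; in canonical form it is 2*h >= 7.
Before h := h + v + 6: 2*h + 2*v >= -5
Before skip: 2*h + 2*v >= -5
Before v := 3*v + 2: 2*h + 6*v >= -9
Answer: WP = 2*h + 6*v >= -9


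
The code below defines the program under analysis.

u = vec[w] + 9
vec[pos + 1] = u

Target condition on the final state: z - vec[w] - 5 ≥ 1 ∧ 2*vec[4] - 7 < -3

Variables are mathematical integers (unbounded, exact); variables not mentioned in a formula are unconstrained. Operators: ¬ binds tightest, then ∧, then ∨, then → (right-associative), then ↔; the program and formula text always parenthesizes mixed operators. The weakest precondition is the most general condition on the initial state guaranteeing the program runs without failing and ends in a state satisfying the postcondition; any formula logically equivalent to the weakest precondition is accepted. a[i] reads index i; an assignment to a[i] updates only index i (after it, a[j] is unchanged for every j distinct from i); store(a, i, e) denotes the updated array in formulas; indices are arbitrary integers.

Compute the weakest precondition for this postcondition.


Working backward. After the program, the postcondition z - vec[w] - 5 ≥ 1 ∧ 2*vec[4] - 7 < -3 must hold; in canonical form it is z ≥ vec[w] + 6 ∧ 2*vec[4] < 4.
Before vec[pos + 1] := u: z ≥ store(vec, pos + 1, u)[w] + 6 ∧ 2*store(vec, pos + 1, u)[4] < 4
Before u := vec[w] + 9: z ≥ store(vec, pos + 1, vec[w] + 9)[w] + 6 ∧ 2*store(vec, pos + 1, vec[w] + 9)[4] < 4
Answer: WP = z ≥ store(vec, pos + 1, vec[w] + 9)[w] + 6 ∧ 2*store(vec, pos + 1, vec[w] + 9)[4] < 4


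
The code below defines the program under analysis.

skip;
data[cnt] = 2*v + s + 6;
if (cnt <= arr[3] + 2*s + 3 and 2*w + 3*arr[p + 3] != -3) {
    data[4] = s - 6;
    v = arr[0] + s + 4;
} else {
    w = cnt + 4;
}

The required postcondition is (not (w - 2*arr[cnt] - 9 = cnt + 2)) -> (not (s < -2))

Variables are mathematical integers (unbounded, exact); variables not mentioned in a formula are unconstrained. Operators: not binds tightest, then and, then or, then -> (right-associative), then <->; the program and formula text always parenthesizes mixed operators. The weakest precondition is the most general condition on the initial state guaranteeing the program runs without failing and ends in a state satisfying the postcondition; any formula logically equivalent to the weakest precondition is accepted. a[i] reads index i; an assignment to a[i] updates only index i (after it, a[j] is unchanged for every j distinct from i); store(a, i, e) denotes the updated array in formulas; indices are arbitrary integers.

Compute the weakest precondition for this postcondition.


Working backward. After the program, the postcondition (not (w - 2*arr[cnt] - 9 = cnt + 2)) -> (not (s < -2)) must hold; in canonical form it is (not (w = 2*arr[cnt] + cnt + 11)) -> (not (s < -2)).
Then branch requires (not (w = 2*arr[cnt] + cnt + 11)) -> (not (s < -2)); else branch requires (not (2*arr[cnt] = -7)) -> (not (s < -2)).
Before the if: ((cnt <= arr[3] + 2*s + 3 and 3*arr[p + 3] + 2*w != -3) -> ((not (w = 2*arr[cnt] + cnt + 11)) -> (not (s < -2)))) and ((not (cnt <= arr[3] + 2*s + 3 and 3*arr[p + 3] + 2*w != -3)) -> ((not (2*arr[cnt] = -7)) -> (not (s < -2))))
Before data[cnt] := 2*v + s + 6: ((cnt <= arr[3] + 2*s + 3 and 3*arr[p + 3] + 2*w != -3) -> ((not (w = 2*arr[cnt] + cnt + 11)) -> (not (s < -2)))) and ((not (cnt <= arr[3] + 2*s + 3 and 3*arr[p + 3] + 2*w != -3)) -> ((not (2*arr[cnt] = -7)) -> (not (s < -2))))
Before skip: ((cnt <= arr[3] + 2*s + 3 and 3*arr[p + 3] + 2*w != -3) -> ((not (w = 2*arr[cnt] + cnt + 11)) -> (not (s < -2)))) and ((not (cnt <= arr[3] + 2*s + 3 and 3*arr[p + 3] + 2*w != -3)) -> ((not (2*arr[cnt] = -7)) -> (not (s < -2))))
Answer: WP = ((cnt <= arr[3] + 2*s + 3 and 3*arr[p + 3] + 2*w != -3) -> ((not (w = 2*arr[cnt] + cnt + 11)) -> (not (s < -2)))) and ((not (cnt <= arr[3] + 2*s + 3 and 3*arr[p + 3] + 2*w != -3)) -> ((not (2*arr[cnt] = -7)) -> (not (s < -2))))


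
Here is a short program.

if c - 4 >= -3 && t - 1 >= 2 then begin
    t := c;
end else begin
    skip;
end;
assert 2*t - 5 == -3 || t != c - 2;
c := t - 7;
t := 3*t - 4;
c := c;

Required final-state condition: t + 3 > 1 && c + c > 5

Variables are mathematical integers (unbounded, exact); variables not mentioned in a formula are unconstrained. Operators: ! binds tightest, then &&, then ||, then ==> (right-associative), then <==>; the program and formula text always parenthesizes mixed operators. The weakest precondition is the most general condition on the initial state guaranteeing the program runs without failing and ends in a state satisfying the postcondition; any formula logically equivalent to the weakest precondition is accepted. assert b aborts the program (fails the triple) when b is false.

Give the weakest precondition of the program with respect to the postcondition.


Working backward. After the program, the postcondition t + 3 > 1 && c + c > 5 must hold; in canonical form it is t > -2 && 2*c > 5.
Before c := c: t > -2 && 2*c > 5
Before t := 3*t - 4: 3*t > 2 && 2*c > 5
Before c := t - 7: 3*t > 2 && 2*t > 19
Before assert 2*t - 5 == -3 || t != c - 2: (2*t == 2 || t != c - 2) && 3*t > 2 && 2*t > 19
Then branch requires 3*c > 2 && 2*c > 19; else branch requires (2*t == 2 || t != c - 2) && 3*t > 2 && 2*t > 19.
Before the if: ((c >= 1 && t >= 3) ==> (3*c > 2 && 2*c > 19)) && ((!(c >= 1 && t >= 3)) ==> ((2*t == 2 || t != c - 2) && 3*t > 2 && 2*t > 19))
Answer: WP = ((c >= 1 && t >= 3) ==> (3*c > 2 && 2*c > 19)) && ((!(c >= 1 && t >= 3)) ==> ((2*t == 2 || t != c - 2) && 3*t > 2 && 2*t > 19))


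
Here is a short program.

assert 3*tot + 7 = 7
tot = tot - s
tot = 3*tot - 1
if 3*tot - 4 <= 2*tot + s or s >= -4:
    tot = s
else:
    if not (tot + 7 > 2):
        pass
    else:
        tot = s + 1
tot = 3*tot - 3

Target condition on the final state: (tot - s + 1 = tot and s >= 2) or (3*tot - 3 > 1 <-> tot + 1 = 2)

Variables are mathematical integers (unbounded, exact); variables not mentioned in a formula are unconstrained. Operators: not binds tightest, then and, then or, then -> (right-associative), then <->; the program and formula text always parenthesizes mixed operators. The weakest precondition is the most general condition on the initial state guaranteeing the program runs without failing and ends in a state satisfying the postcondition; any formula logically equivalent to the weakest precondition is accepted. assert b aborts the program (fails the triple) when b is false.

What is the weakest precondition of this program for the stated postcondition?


Working backward. After the program, the postcondition (tot - s + 1 = tot and s >= 2) or (3*tot - 3 > 1 <-> tot + 1 = 2) must hold; in canonical form it is (s = 1 and s >= 2) or (3*tot > 4 <-> tot = 1).
Before tot := 3*tot - 3: (s = 1 and s >= 2) or (9*tot > 13 <-> 3*tot = 4)
Then branch requires (s = 1 and s >= 2) or (9*s > 13 <-> 3*s = 4); else branch requires ((not (tot > -5)) -> ((s = 1 and s >= 2) or (9*tot > 13 <-> 3*tot = 4))) and (tot > -5 -> ((s = 1 and s >= 2) or (9*s > 4 <-> 3*s = 1))).
Before the if: ((tot <= s + 4 or s >= -4) -> ((s = 1 and s >= 2) or (9*s > 13 <-> 3*s = 4))) and ((not (tot <= s + 4 or s >= -4)) -> (((not (tot > -5)) -> ((s = 1 and s >= 2) or (9*tot > 13 <-> 3*tot = 4))) and (tot > -5 -> ((s = 1 and s >= 2) or (9*s > 4 <-> 3*s = 1)))))
Before tot := 3*tot - 1: ((3*tot <= s + 5 or s >= -4) -> ((s = 1 and s >= 2) or (9*s > 13 <-> 3*s = 4))) and ((not (3*tot <= s + 5 or s >= -4)) -> (((not (3*tot > -4)) -> ((s = 1 and s >= 2) or (27*tot > 22 <-> 9*tot = 7))) and (3*tot > -4 -> ((s = 1 and s >= 2) or (9*s > 4 <-> 3*s = 1)))))
Before tot := tot - s: ((3*tot <= 4*s + 5 or s >= -4) -> ((s = 1 and s >= 2) or (9*s > 13 <-> 3*s = 4))) and ((not (3*tot <= 4*s + 5 or s >= -4)) -> (((not (3*tot > 3*s - 4)) -> ((s = 1 and s >= 2) or (27*tot > 27*s + 22 <-> 9*tot = 9*s + 7))) and (3*tot > 3*s - 4 -> ((s = 1 and s >= 2) or (9*s > 4 <-> 3*s = 1)))))
Before assert 3*tot + 7 = 7: 3*tot = 0 and ((3*tot <= 4*s + 5 or s >= -4) -> ((s = 1 and s >= 2) or (9*s > 13 <-> 3*s = 4))) and ((not (3*tot <= 4*s + 5 or s >= -4)) -> (((not (3*tot > 3*s - 4)) -> ((s = 1 and s >= 2) or (27*tot > 27*s + 22 <-> 9*tot = 9*s + 7))) and (3*tot > 3*s - 4 -> ((s = 1 and s >= 2) or (9*s > 4 <-> 3*s = 1)))))
Answer: WP = 3*tot = 0 and ((3*tot <= 4*s + 5 or s >= -4) -> ((s = 1 and s >= 2) or (9*s > 13 <-> 3*s = 4))) and ((not (3*tot <= 4*s + 5 or s >= -4)) -> (((not (3*tot > 3*s - 4)) -> ((s = 1 and s >= 2) or (27*tot > 27*s + 22 <-> 9*tot = 9*s + 7))) and (3*tot > 3*s - 4 -> ((s = 1 and s >= 2) or (9*s > 4 <-> 3*s = 1)))))


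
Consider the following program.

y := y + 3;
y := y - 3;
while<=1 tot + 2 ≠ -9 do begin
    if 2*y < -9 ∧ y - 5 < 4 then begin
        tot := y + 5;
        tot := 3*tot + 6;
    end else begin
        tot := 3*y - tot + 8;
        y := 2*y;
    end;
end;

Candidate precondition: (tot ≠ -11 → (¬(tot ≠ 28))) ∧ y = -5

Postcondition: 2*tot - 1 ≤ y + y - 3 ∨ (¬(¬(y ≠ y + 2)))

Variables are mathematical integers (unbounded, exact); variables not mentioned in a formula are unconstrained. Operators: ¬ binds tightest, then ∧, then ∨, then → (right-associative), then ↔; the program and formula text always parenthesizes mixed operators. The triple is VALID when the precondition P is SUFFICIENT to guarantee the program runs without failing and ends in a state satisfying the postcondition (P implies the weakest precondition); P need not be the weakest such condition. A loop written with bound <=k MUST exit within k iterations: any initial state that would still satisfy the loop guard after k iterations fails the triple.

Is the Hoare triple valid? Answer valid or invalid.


Working backward. After the program, the postcondition 2*tot - 1 ≤ y + y - 3 ∨ (¬(¬(y ≠ y + 2))) must hold; in canonical form it is true.
Before the loop (bound <=1), unroll the exhaustion recursion (WP_0 = exit-now case; WP_j = one more guarded iteration, up to j = 1):
  WP_0: ¬(tot ≠ -11)
  WP_1: tot ≠ -11 → (((2*y < -9 ∧ y < 9) → (¬(3*y ≠ -32))) ∧ ((¬(2*y < -9 ∧ y < 9)) → (¬(3*y ≠ tot - 19))))
So before the loop: tot ≠ -11 → (((2*y < -9 ∧ y < 9) → (¬(3*y ≠ -32))) ∧ ((¬(2*y < -9 ∧ y < 9)) → (¬(3*y ≠ tot - 19))))
Before y := y - 3: tot ≠ -11 → (((2*y < -3 ∧ y < 12) → (¬(3*y ≠ -23))) ∧ ((¬(2*y < -3 ∧ y < 12)) → (¬(3*y ≠ tot - 10))))
Before y := y + 3: tot ≠ -11 → (((2*y < -9 ∧ y < 9) → (¬(3*y ≠ -32))) ∧ ((¬(2*y < -9 ∧ y < 9)) → (¬(3*y ≠ tot - 19))))
The weakest precondition is tot ≠ -11 → (((2*y < -9 ∧ y < 9) → (¬(3*y ≠ -32))) ∧ ((¬(2*y < -9 ∧ y < 9)) → (¬(3*y ≠ tot - 19)))).
Check whether (tot ≠ -11 → (¬(tot ≠ 28))) ∧ y = -5 implies it.
Countermodel: at the initial state tot = 28, y = -5, the precondition holds but the weakest precondition fails.
Answer: invalid


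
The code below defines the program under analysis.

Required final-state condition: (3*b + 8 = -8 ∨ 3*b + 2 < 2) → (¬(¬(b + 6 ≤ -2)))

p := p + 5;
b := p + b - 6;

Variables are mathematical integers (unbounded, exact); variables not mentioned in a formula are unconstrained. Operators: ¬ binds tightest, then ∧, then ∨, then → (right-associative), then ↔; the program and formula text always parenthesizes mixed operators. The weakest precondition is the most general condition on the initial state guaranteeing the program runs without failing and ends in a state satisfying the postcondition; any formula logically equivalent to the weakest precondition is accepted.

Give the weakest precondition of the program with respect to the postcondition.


Working backward. After the program, the postcondition (3*b + 8 = -8 ∨ 3*b + 2 < 2) → (¬(¬(b + 6 ≤ -2))) must hold; in canonical form it is (3*b = -16 ∨ 3*b < 0) → b ≤ -8.
Before b := p + b - 6: (3*b + 3*p = 2 ∨ 3*b + 3*p < 18) → b + p ≤ -2
Before p := p + 5: (3*b + 3*p = -13 ∨ 3*b + 3*p < 3) → b + p ≤ -7
Answer: WP = (3*b + 3*p = -13 ∨ 3*b + 3*p < 3) → b + p ≤ -7


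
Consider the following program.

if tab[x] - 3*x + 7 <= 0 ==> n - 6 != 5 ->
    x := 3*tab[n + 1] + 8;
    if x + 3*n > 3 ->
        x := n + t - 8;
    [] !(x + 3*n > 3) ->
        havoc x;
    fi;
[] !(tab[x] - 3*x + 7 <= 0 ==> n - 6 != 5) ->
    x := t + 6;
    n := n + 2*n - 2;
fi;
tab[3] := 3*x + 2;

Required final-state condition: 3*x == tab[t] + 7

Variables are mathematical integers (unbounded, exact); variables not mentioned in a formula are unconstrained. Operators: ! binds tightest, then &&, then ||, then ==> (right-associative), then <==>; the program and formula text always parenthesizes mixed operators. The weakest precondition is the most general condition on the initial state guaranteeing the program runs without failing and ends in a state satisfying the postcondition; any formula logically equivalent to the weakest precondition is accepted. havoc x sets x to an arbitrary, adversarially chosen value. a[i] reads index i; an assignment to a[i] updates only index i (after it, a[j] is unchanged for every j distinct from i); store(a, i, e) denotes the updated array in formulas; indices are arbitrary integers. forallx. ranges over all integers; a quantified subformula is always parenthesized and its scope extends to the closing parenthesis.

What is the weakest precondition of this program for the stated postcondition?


Working backward. After the program, 3*x == tab[t] + 7 must hold.
Before tab[3] := 3*x + 2: 3*x == store(tab, 3, 3*x + 2)[t] + 7
Then branch requires (3*tab[n + 1] + 3*n > -5 ==> 3*n + 3*t == store(tab, 3, 3*n + 3*t - 22)[t] + 31) && ((!(3*tab[n + 1] + 3*n > -5)) ==> (forall x_1. 3*x_1 == store(tab, 3, 3*x_1 + 2)[t] + 7)); else branch requires 3*t == store(tab, 3, 3*t + 20)[t] - 11.
Before the if: ((tab[x] <= 3*x - 7 ==> n != 11) ==> ((3*tab[n + 1] + 3*n > -5 ==> 3*n + 3*t == store(tab, 3, 3*n + 3*t - 22)[t] + 31) && ((!(3*tab[n + 1] + 3*n > -5)) ==> (forall x_1. 3*x_1 == store(tab, 3, 3*x_1 + 2)[t] + 7)))) && ((!(tab[x] <= 3*x - 7 ==> n != 11)) ==> 3*t == store(tab, 3, 3*t + 20)[t] - 11)
Answer: WP = ((tab[x] <= 3*x - 7 ==> n != 11) ==> ((3*tab[n + 1] + 3*n > -5 ==> 3*n + 3*t == store(tab, 3, 3*n + 3*t - 22)[t] + 31) && ((!(3*tab[n + 1] + 3*n > -5)) ==> (forall x_1. 3*x_1 == store(tab, 3, 3*x_1 + 2)[t] + 7)))) && ((!(tab[x] <= 3*x - 7 ==> n != 11)) ==> 3*t == store(tab, 3, 3*t + 20)[t] - 11)


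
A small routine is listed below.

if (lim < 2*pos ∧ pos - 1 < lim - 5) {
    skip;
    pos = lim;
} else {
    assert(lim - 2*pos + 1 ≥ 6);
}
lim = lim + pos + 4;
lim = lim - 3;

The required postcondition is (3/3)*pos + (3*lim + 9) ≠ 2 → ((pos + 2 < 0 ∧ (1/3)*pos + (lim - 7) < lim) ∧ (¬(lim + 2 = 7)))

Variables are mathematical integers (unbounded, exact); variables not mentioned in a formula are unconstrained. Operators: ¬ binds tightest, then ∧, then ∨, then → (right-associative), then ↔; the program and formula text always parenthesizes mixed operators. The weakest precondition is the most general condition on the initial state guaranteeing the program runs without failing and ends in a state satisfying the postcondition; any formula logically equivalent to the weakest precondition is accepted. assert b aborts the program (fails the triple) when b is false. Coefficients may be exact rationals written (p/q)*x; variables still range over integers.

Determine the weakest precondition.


Working backward. After the program, the postcondition (3/3)*pos + (3*lim + 9) ≠ 2 → ((pos + 2 < 0 ∧ (1/3)*pos + (lim - 7) < lim) ∧ (¬(lim + 2 = 7))) must hold; in canonical form it is 3*lim + pos ≠ -7 → (pos < -2 ∧ (1/3)*pos < 7 ∧ (¬(lim = 5))).
Before lim := lim - 3: 3*lim + pos ≠ 2 → (pos < -2 ∧ (1/3)*pos < 7 ∧ (¬(lim = 8)))
Before lim := lim + pos + 4: 3*lim + 4*pos ≠ -10 → (pos < -2 ∧ (1/3)*pos < 7 ∧ (¬(lim + pos = 4)))
Then branch requires 7*lim ≠ -10 → (lim < -2 ∧ (1/3)*lim < 7 ∧ (¬(2*lim = 4))); else branch requires lim ≥ 2*pos + 5 ∧ (3*lim + 4*pos ≠ -10 → (pos < -2 ∧ (1/3)*pos < 7 ∧ (¬(lim + pos = 4)))).
Before the if: ((lim < 2*pos ∧ pos < lim - 4) → (7*lim ≠ -10 → (lim < -2 ∧ (1/3)*lim < 7 ∧ (¬(2*lim = 4))))) ∧ ((¬(lim < 2*pos ∧ pos < lim - 4)) → (lim ≥ 2*pos + 5 ∧ (3*lim + 4*pos ≠ -10 → (pos < -2 ∧ (1/3)*pos < 7 ∧ (¬(lim + pos = 4))))))
Answer: WP = ((lim < 2*pos ∧ pos < lim - 4) → (7*lim ≠ -10 → (lim < -2 ∧ (1/3)*lim < 7 ∧ (¬(2*lim = 4))))) ∧ ((¬(lim < 2*pos ∧ pos < lim - 4)) → (lim ≥ 2*pos + 5 ∧ (3*lim + 4*pos ≠ -10 → (pos < -2 ∧ (1/3)*pos < 7 ∧ (¬(lim + pos = 4))))))


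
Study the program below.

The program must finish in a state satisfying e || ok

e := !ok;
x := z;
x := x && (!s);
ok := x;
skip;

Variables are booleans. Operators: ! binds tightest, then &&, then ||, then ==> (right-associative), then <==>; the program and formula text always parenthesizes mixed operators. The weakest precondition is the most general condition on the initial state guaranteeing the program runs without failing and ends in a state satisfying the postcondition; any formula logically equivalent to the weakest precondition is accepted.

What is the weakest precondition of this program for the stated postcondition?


Working backward. After the program, e || ok must hold.
Before skip: e || ok
Before ok := x: e || x
Before x := x && (!s): e || (x && (!s))
Before x := z: e || (z && (!s))
Before e := !ok: (!ok) || (z && (!s))
Answer: WP = (!ok) || (z && (!s))


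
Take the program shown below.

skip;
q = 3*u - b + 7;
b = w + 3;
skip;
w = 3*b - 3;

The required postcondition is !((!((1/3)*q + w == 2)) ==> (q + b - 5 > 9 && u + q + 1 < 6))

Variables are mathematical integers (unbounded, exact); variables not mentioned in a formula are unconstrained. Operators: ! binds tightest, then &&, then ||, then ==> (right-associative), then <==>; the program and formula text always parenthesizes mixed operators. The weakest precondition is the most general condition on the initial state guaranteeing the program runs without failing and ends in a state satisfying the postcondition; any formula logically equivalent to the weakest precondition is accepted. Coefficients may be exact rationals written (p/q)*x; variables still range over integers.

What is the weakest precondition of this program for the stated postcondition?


Working backward. After the program, the postcondition !((!((1/3)*q + w == 2)) ==> (q + b - 5 > 9 && u + q + 1 < 6)) must hold; in canonical form it is !((!((1/3)*q + w == 2)) ==> (b + q > 14 && q + u < 5)).
Before w := 3*b - 3: !((!(3*b + (1/3)*q == 5)) ==> (b + q > 14 && q + u < 5))
Before skip: !((!(3*b + (1/3)*q == 5)) ==> (b + q > 14 && q + u < 5))
Before b := w + 3: !((!((1/3)*q + 3*w == -4)) ==> (q + w > 11 && q + u < 5))
Before q := 3*u - b + 7: !((!(u + 3*w == (1/3)*b - 19/3)) ==> (3*u + w > b + 4 && 4*u < b - 2))
Before skip: !((!(u + 3*w == (1/3)*b - 19/3)) ==> (3*u + w > b + 4 && 4*u < b - 2))
Answer: WP = !((!(u + 3*w == (1/3)*b - 19/3)) ==> (3*u + w > b + 4 && 4*u < b - 2))


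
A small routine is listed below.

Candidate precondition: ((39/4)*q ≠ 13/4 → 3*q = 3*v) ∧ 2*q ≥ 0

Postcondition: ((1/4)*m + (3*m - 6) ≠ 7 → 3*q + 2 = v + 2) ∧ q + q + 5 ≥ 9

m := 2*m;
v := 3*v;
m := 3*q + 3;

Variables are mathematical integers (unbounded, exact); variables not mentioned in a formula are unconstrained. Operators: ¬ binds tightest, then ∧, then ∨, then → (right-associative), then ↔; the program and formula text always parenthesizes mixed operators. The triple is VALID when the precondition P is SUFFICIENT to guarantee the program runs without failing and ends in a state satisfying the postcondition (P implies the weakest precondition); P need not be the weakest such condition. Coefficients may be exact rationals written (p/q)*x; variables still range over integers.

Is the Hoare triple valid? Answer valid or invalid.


Working backward. After the program, the postcondition ((1/4)*m + (3*m - 6) ≠ 7 → 3*q + 2 = v + 2) ∧ q + q + 5 ≥ 9 must hold; in canonical form it is ((13/4)*m ≠ 13 → 3*q = v) ∧ 2*q ≥ 4.
Before m := 3*q + 3: ((39/4)*q ≠ 13/4 → 3*q = v) ∧ 2*q ≥ 4
Before v := 3*v: ((39/4)*q ≠ 13/4 → 3*q = 3*v) ∧ 2*q ≥ 4
Before m := 2*m: ((39/4)*q ≠ 13/4 → 3*q = 3*v) ∧ 2*q ≥ 4
The weakest precondition is ((39/4)*q ≠ 13/4 → 3*q = 3*v) ∧ 2*q ≥ 4.
Check whether ((39/4)*q ≠ 13/4 → 3*q = 3*v) ∧ 2*q ≥ 0 implies it.
Countermodel: at the initial state q = 0, v = 0, the precondition holds but the weakest precondition fails.
Answer: invalid


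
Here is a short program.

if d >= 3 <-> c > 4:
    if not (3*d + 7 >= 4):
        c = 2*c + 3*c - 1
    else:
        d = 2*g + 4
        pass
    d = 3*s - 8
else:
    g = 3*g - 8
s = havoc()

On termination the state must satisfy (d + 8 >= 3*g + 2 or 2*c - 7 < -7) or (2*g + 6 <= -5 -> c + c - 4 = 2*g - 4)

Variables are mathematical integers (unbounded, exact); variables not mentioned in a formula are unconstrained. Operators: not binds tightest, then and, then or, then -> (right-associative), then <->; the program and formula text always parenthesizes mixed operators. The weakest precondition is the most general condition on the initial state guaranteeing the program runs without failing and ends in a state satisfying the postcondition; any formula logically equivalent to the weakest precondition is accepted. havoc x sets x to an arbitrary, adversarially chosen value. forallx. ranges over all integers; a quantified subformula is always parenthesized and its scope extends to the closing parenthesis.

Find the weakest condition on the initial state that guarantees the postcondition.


Working backward. After the program, the postcondition (d + 8 >= 3*g + 2 or 2*c - 7 < -7) or (2*g + 6 <= -5 -> c + c - 4 = 2*g - 4) must hold; in canonical form it is d >= 3*g - 6 or 2*c < 0 or (2*g <= -11 -> 2*c = 2*g).
Before havoc s: d >= 3*g - 6 or 2*c < 0 or (2*g <= -11 -> 2*c = 2*g)
Then branch requires ((not (3*d >= -3)) -> (3*s >= 3*g + 2 or 10*c < 2 or (2*g <= -11 -> 10*c = 2*g + 2))) and (3*d >= -3 -> (3*s >= 3*g + 2 or 2*c < 0 or (2*g <= -11 -> 2*c = 2*g))); else branch requires d >= 9*g - 30 or 2*c < 0 or (6*g <= 5 -> 2*c = 6*g - 16).
Before the if: ((d >= 3 <-> c > 4) -> (((not (3*d >= -3)) -> (3*s >= 3*g + 2 or 10*c < 2 or (2*g <= -11 -> 10*c = 2*g + 2))) and (3*d >= -3 -> (3*s >= 3*g + 2 or 2*c < 0 or (2*g <= -11 -> 2*c = 2*g))))) and ((not (d >= 3 <-> c > 4)) -> (d >= 9*g - 30 or 2*c < 0 or (6*g <= 5 -> 2*c = 6*g - 16)))
Answer: WP = ((d >= 3 <-> c > 4) -> (((not (3*d >= -3)) -> (3*s >= 3*g + 2 or 10*c < 2 or (2*g <= -11 -> 10*c = 2*g + 2))) and (3*d >= -3 -> (3*s >= 3*g + 2 or 2*c < 0 or (2*g <= -11 -> 2*c = 2*g))))) and ((not (d >= 3 <-> c > 4)) -> (d >= 9*g - 30 or 2*c < 0 or (6*g <= 5 -> 2*c = 6*g - 16)))


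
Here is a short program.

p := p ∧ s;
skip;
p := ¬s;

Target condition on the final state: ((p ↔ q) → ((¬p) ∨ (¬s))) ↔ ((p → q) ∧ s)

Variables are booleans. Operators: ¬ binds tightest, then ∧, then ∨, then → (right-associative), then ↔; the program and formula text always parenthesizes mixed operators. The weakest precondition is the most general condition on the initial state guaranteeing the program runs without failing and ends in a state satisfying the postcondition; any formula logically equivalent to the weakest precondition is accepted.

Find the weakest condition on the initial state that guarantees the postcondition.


Working backward. After the program, ((p ↔ q) → ((¬p) ∨ (¬s))) ↔ ((p → q) ∧ s) must hold.
Before p := ¬s: ((¬s) → q) ∧ s
Before skip: ((¬s) → q) ∧ s
Before p := p ∧ s: ((¬s) → q) ∧ s
Answer: WP = ((¬s) → q) ∧ s


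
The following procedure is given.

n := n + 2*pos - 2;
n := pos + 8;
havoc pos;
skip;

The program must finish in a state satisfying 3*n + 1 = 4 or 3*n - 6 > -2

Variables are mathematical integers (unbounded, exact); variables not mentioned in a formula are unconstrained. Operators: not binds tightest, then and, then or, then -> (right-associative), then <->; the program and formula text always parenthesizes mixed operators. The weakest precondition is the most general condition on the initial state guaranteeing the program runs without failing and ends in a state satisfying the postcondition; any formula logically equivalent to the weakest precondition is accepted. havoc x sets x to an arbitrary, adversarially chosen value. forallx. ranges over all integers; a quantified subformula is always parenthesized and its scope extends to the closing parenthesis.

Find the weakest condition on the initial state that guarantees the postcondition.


Working backward. After the program, the postcondition 3*n + 1 = 4 or 3*n - 6 > -2 must hold; in canonical form it is 3*n = 3 or 3*n > 4.
Before skip: 3*n = 3 or 3*n > 4
Before havoc pos: 3*n = 3 or 3*n > 4
Before n := pos + 8: 3*pos = -21 or 3*pos > -20
Before n := n + 2*pos - 2: 3*pos = -21 or 3*pos > -20
Answer: WP = 3*pos = -21 or 3*pos > -20


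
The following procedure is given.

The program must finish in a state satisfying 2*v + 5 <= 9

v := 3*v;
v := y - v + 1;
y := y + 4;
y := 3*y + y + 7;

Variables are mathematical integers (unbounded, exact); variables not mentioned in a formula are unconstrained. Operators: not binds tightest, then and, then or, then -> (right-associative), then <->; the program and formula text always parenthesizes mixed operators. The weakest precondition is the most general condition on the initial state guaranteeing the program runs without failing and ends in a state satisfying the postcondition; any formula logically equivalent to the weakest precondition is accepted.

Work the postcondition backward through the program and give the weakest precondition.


Working backward. After the program, the postcondition 2*v + 5 <= 9 must hold; in canonical form it is 2*v <= 4.
Before y := 3*y + y + 7: 2*v <= 4
Before y := y + 4: 2*v <= 4
Before v := y - v + 1: 2*y <= 2*v + 2
Before v := 3*v: 2*y <= 6*v + 2
Answer: WP = 2*y <= 6*v + 2


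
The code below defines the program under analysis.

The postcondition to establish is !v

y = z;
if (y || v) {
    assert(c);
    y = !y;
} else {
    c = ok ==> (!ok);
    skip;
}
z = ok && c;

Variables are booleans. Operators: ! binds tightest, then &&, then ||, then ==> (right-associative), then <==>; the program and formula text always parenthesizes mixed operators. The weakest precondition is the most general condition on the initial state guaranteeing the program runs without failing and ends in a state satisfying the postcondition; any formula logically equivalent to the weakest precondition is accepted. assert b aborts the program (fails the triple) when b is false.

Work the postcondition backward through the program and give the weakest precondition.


Working backward. After the program, !v must hold.
Before z := ok && c: !v
Then branch requires c && (!v); else branch requires !v.
Before the if: ((y || v) ==> (c && (!v))) && ((!(y || v)) ==> (!v))
Before y := z: ((z || v) ==> (c && (!v))) && ((!(z || v)) ==> (!v))
Answer: WP = ((z || v) ==> (c && (!v))) && ((!(z || v)) ==> (!v))


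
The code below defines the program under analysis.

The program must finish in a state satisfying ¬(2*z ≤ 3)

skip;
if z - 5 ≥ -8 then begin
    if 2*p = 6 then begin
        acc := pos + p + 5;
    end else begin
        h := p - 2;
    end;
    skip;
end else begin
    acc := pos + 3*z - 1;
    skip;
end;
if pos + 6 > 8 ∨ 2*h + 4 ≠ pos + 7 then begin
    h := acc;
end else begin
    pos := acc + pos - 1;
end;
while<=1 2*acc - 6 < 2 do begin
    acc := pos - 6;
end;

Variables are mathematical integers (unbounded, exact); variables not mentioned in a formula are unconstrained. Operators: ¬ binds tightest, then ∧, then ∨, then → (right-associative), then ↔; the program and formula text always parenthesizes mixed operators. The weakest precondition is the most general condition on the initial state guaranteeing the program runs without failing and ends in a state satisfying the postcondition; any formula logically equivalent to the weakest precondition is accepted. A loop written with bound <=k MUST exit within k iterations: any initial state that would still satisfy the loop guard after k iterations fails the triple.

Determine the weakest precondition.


Working backward. After the program, ¬(2*z ≤ 3) must hold.
Before the loop (bound <=1), unroll the exhaustion recursion (WP_0 = exit-now case; WP_j = one more guarded iteration, up to j = 1):
  WP_0: (¬(2*acc < 8)) ∧ (¬(2*z ≤ 3))
  WP_1: (2*acc < 8 → ((¬(2*pos < 20)) ∧ (¬(2*z ≤ 3)))) ∧ ((¬(2*acc < 8)) → (¬(2*z ≤ 3)))
So before the loop: (2*acc < 8 → ((¬(2*pos < 20)) ∧ (¬(2*z ≤ 3)))) ∧ ((¬(2*acc < 8)) → (¬(2*z ≤ 3)))
Then branch requires (2*acc < 8 → ((¬(2*pos < 20)) ∧ (¬(2*z ≤ 3)))) ∧ ((¬(2*acc < 8)) → (¬(2*z ≤ 3))); else branch requires (2*acc < 8 → ((¬(2*acc + 2*pos < 22)) ∧ (¬(2*z ≤ 3)))) ∧ ((¬(2*acc < 8)) → (¬(2*z ≤ 3))).
Before the if: ((pos > 2 ∨ 2*h ≠ pos + 3) → ((2*acc < 8 → ((¬(2*pos < 20)) ∧ (¬(2*z ≤ 3)))) ∧ ((¬(2*acc < 8)) → (¬(2*z ≤ 3))))) ∧ ((¬(pos > 2 ∨ 2*h ≠ pos + 3)) → ((2*acc < 8 → ((¬(2*acc + 2*pos < 22)) ∧ (¬(2*z ≤ 3)))) ∧ ((¬(2*acc < 8)) → (¬(2*z ≤ 3)))))
Then branch requires (2*p = 6 → (((pos > 2 ∨ 2*h ≠ pos + 3) → ((2*p + 2*pos < -2 → ((¬(2*pos < 20)) ∧ (¬(2*z ≤ 3)))) ∧ ((¬(2*p + 2*pos < -2)) → (¬(2*z ≤ 3))))) ∧ ((¬(pos > 2 ∨ 2*h ≠ pos + 3)) → ((2*p + 2*pos < -2 → ((¬(2*p + 4*pos < 12)) ∧ (¬(2*z ≤ 3)))) ∧ ((¬(2*p + 2*pos < -2)) → (¬(2*z ≤ 3))))))) ∧ ((¬(2*p = 6)) → (((pos > 2 ∨ 2*p ≠ pos + 7) → ((2*acc < 8 → ((¬(2*pos < 20)) ∧ (¬(2*z ≤ 3)))) ∧ ((¬(2*acc < 8)) → (¬(2*z ≤ 3))))) ∧ ((¬(pos > 2 ∨ 2*p ≠ pos + 7)) → ((2*acc < 8 → ((¬(2*acc + 2*pos < 22)) ∧ (¬(2*z ≤ 3)))) ∧ ((¬(2*acc < 8)) → (¬(2*z ≤ 3))))))); else branch requires ((pos > 2 ∨ 2*h ≠ pos + 3) → ((2*pos + 6*z < 10 → ((¬(2*pos < 20)) ∧ (¬(2*z ≤ 3)))) ∧ ((¬(2*pos + 6*z < 10)) → (¬(2*z ≤ 3))))) ∧ ((¬(pos > 2 ∨ 2*h ≠ pos + 3)) → ((2*pos + 6*z < 10 → ((¬(4*pos + 6*z < 24)) ∧ (¬(2*z ≤ 3)))) ∧ ((¬(2*pos + 6*z < 10)) → (¬(2*z ≤ 3))))).
Before the if: (z ≥ -3 → ((2*p = 6 → (((pos > 2 ∨ 2*h ≠ pos + 3) → ((2*p + 2*pos < -2 → ((¬(2*pos < 20)) ∧ (¬(2*z ≤ 3)))) ∧ ((¬(2*p + 2*pos < -2)) → (¬(2*z ≤ 3))))) ∧ ((¬(pos > 2 ∨ 2*h ≠ pos + 3)) → ((2*p + 2*pos < -2 → ((¬(2*p + 4*pos < 12)) ∧ (¬(2*z ≤ 3)))) ∧ ((¬(2*p + 2*pos < -2)) → (¬(2*z ≤ 3))))))) ∧ ((¬(2*p = 6)) → (((pos > 2 ∨ 2*p ≠ pos + 7) → ((2*acc < 8 → ((¬(2*pos < 20)) ∧ (¬(2*z ≤ 3)))) ∧ ((¬(2*acc < 8)) → (¬(2*z ≤ 3))))) ∧ ((¬(pos > 2 ∨ 2*p ≠ pos + 7)) → ((2*acc < 8 → ((¬(2*acc + 2*pos < 22)) ∧ (¬(2*z ≤ 3)))) ∧ ((¬(2*acc < 8)) → (¬(2*z ≤ 3))))))))) ∧ ((¬(z ≥ -3)) → (((pos > 2 ∨ 2*h ≠ pos + 3) → ((2*pos + 6*z < 10 → ((¬(2*pos < 20)) ∧ (¬(2*z ≤ 3)))) ∧ ((¬(2*pos + 6*z < 10)) → (¬(2*z ≤ 3))))) ∧ ((¬(pos > 2 ∨ 2*h ≠ pos + 3)) → ((2*pos + 6*z < 10 → ((¬(4*pos + 6*z < 24)) ∧ (¬(2*z ≤ 3)))) ∧ ((¬(2*pos + 6*z < 10)) → (¬(2*z ≤ 3)))))))
Before skip: (z ≥ -3 → ((2*p = 6 → (((pos > 2 ∨ 2*h ≠ pos + 3) → ((2*p + 2*pos < -2 → ((¬(2*pos < 20)) ∧ (¬(2*z ≤ 3)))) ∧ ((¬(2*p + 2*pos < -2)) → (¬(2*z ≤ 3))))) ∧ ((¬(pos > 2 ∨ 2*h ≠ pos + 3)) → ((2*p + 2*pos < -2 → ((¬(2*p + 4*pos < 12)) ∧ (¬(2*z ≤ 3)))) ∧ ((¬(2*p + 2*pos < -2)) → (¬(2*z ≤ 3))))))) ∧ ((¬(2*p = 6)) → (((pos > 2 ∨ 2*p ≠ pos + 7) → ((2*acc < 8 → ((¬(2*pos < 20)) ∧ (¬(2*z ≤ 3)))) ∧ ((¬(2*acc < 8)) → (¬(2*z ≤ 3))))) ∧ ((¬(pos > 2 ∨ 2*p ≠ pos + 7)) → ((2*acc < 8 → ((¬(2*acc + 2*pos < 22)) ∧ (¬(2*z ≤ 3)))) ∧ ((¬(2*acc < 8)) → (¬(2*z ≤ 3))))))))) ∧ ((¬(z ≥ -3)) → (((pos > 2 ∨ 2*h ≠ pos + 3) → ((2*pos + 6*z < 10 → ((¬(2*pos < 20)) ∧ (¬(2*z ≤ 3)))) ∧ ((¬(2*pos + 6*z < 10)) → (¬(2*z ≤ 3))))) ∧ ((¬(pos > 2 ∨ 2*h ≠ pos + 3)) → ((2*pos + 6*z < 10 → ((¬(4*pos + 6*z < 24)) ∧ (¬(2*z ≤ 3)))) ∧ ((¬(2*pos + 6*z < 10)) → (¬(2*z ≤ 3)))))))
Answer: WP = (z ≥ -3 → ((2*p = 6 → (((pos > 2 ∨ 2*h ≠ pos + 3) → ((2*p + 2*pos < -2 → ((¬(2*pos < 20)) ∧ (¬(2*z ≤ 3)))) ∧ ((¬(2*p + 2*pos < -2)) → (¬(2*z ≤ 3))))) ∧ ((¬(pos > 2 ∨ 2*h ≠ pos + 3)) → ((2*p + 2*pos < -2 → ((¬(2*p + 4*pos < 12)) ∧ (¬(2*z ≤ 3)))) ∧ ((¬(2*p + 2*pos < -2)) → (¬(2*z ≤ 3))))))) ∧ ((¬(2*p = 6)) → (((pos > 2 ∨ 2*p ≠ pos + 7) → ((2*acc < 8 → ((¬(2*pos < 20)) ∧ (¬(2*z ≤ 3)))) ∧ ((¬(2*acc < 8)) → (¬(2*z ≤ 3))))) ∧ ((¬(pos > 2 ∨ 2*p ≠ pos + 7)) → ((2*acc < 8 → ((¬(2*acc + 2*pos < 22)) ∧ (¬(2*z ≤ 3)))) ∧ ((¬(2*acc < 8)) → (¬(2*z ≤ 3))))))))) ∧ ((¬(z ≥ -3)) → (((pos > 2 ∨ 2*h ≠ pos + 3) → ((2*pos + 6*z < 10 → ((¬(2*pos < 20)) ∧ (¬(2*z ≤ 3)))) ∧ ((¬(2*pos + 6*z < 10)) → (¬(2*z ≤ 3))))) ∧ ((¬(pos > 2 ∨ 2*h ≠ pos + 3)) → ((2*pos + 6*z < 10 → ((¬(4*pos + 6*z < 24)) ∧ (¬(2*z ≤ 3)))) ∧ ((¬(2*pos + 6*z < 10)) → (¬(2*z ≤ 3)))))))
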